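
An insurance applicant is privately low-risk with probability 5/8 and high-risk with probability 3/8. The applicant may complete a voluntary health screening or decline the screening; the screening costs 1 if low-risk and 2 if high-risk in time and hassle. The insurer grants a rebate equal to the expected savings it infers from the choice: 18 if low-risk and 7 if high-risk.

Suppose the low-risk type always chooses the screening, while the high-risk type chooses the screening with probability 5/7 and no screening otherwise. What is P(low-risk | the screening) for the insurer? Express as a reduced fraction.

P(the screening) = (5/8)·1 + (3/8)·(5/7) = 25/28.
By Bayes' rule, P(low-risk | the screening) = (5/8) / (25/28) = 7/10.

7/10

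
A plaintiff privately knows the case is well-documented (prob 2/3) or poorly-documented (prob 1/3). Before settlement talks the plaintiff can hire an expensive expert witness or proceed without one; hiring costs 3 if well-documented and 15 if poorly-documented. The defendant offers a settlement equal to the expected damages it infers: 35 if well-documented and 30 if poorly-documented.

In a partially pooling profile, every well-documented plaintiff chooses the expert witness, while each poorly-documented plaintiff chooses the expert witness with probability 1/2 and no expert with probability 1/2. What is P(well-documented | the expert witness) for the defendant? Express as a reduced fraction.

P(the expert witness) = (2/3)·1 + (1/3)·(1/2) = 5/6.
By Bayes' rule, P(well-documented | the expert witness) = (2/3) / (5/6) = 4/5.

4/5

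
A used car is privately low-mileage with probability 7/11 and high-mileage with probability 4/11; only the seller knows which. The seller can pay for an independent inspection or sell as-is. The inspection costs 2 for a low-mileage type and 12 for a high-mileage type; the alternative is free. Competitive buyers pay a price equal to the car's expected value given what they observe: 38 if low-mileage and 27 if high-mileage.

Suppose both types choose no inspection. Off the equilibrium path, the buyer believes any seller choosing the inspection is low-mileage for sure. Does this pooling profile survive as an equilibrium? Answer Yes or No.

On path, the buyer holds the prior and pays 7/11·38 + 4/11·27 = 34. Off path (the inspection), believing low-mileage, it pays 38.
low-mileage: no inspection nets 34; the inspection nets 38 − 2 = 36. low-mileage would deviate.
high-mileage: no inspection nets 34; the inspection nets 38 − 12 = 26. high-mileage stays.
A type deviates, so pooling fails.

No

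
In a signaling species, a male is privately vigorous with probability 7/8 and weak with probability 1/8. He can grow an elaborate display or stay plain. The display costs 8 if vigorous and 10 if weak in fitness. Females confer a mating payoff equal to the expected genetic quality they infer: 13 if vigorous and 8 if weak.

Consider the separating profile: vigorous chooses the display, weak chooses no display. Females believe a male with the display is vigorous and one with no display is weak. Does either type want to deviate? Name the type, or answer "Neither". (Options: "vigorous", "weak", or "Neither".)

The display pays 13; no display pays 8.
vigorous: assigned the display, nets 13 − 8 = 5; deviating to no display nets 8.
weak: assigned no display, nets 8; deviating to the display nets 13 − 10 = 3.
The vigorous type gains 3 by deviating.

vigorous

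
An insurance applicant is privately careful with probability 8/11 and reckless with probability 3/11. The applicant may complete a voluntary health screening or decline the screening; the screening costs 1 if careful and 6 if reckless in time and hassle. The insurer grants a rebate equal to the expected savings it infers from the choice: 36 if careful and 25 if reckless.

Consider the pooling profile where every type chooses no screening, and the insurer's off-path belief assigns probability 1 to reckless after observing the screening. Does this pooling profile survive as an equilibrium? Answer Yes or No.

Yes

On path, the insurer holds the prior and pays 8/11·36 + 3/11·25 = 33. Off path (the screening), believing reckless, it pays 25.
careful: no screening nets 33; the screening nets 25 − 1 = 24. careful stays.
reckless: no screening nets 33; the screening nets 25 − 6 = 19. reckless stays.
No type deviates, so pooling is sustained.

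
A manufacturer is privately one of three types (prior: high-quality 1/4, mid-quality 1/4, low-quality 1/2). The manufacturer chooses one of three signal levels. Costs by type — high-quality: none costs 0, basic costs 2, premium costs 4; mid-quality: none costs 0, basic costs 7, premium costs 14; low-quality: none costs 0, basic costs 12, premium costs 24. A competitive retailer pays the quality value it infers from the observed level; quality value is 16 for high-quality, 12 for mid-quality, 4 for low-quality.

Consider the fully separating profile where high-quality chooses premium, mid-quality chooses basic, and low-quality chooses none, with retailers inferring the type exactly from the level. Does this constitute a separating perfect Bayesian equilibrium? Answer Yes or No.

Yes

Separating prices: premium → 16, basic → 12, none → 4.
high-quality (assigned premium): none: 4 − 0 = 4; basic: 12 − 2 = 10; premium: 16 − 4 = 12. high-quality stays.
mid-quality (assigned basic): none: 4 − 0 = 4; basic: 12 − 7 = 5; premium: 16 − 14 = 2. mid-quality stays.
low-quality (assigned none): none: 4 − 0 = 4; basic: 12 − 12 = 0; premium: 16 − 24 = -8. low-quality stays.
Every type prefers its assigned level; separation holds.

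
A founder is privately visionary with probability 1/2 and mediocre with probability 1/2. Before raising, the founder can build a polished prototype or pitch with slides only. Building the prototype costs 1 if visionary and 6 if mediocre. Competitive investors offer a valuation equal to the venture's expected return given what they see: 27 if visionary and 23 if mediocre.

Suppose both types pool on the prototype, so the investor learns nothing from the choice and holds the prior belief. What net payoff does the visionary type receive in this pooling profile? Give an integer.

Pooled valuation = 1/2·27 + 1/2·23 = 25.
visionary pays cost 1 for the prototype, so net payoff = 25 − 1 = 24.

24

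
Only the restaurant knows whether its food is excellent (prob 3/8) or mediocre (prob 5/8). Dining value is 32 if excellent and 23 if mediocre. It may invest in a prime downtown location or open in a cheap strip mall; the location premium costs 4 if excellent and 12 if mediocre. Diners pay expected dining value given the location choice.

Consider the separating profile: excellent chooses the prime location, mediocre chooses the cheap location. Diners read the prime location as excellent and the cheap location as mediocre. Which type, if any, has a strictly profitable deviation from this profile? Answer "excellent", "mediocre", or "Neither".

Neither

The prime location pays 32; the cheap location pays 23.
excellent: assigned the prime location, nets 32 − 4 = 28; deviating to the cheap location nets 23.
mediocre: assigned the cheap location, nets 23; deviating to the prime location nets 32 − 12 = 20.
Both types strictly prefer their assigned action; no profitable deviation.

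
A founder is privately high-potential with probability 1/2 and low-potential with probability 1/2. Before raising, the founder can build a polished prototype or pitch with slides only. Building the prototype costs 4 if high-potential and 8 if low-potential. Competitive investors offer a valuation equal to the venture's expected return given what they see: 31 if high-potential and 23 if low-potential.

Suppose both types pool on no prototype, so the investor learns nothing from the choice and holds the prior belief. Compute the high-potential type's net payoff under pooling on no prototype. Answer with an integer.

Pooled valuation = 1/2·31 + 1/2·23 = 27.
high-potential pays no cost for no prototype, so net payoff = 27.

27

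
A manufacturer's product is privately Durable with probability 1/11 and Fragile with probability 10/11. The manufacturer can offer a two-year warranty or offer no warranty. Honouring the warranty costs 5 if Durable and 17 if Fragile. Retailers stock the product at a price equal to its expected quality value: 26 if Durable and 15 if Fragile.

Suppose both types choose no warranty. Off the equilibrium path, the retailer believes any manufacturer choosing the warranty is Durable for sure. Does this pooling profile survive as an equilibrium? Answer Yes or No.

On path, the retailer holds the prior and pays 1/11·26 + 10/11·15 = 16. Off path (the warranty), believing Durable, it pays 26.
Durable: no warranty nets 16; the warranty nets 26 − 5 = 21. Durable would deviate.
Fragile: no warranty nets 16; the warranty nets 26 − 17 = 9. Fragile stays.
A type deviates, so pooling fails.

No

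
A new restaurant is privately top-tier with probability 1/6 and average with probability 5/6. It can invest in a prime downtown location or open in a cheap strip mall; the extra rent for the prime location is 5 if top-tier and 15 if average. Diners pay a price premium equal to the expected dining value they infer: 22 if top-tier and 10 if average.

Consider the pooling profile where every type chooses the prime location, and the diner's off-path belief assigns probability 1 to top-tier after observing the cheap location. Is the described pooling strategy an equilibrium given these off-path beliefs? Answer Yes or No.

No

On path, the diner holds the prior and pays 1/6·22 + 5/6·10 = 12. Off path (the cheap location), believing top-tier, it pays 22.
top-tier: the prime location nets 12 − 5 = 7; the cheap location nets 22. top-tier would deviate.
average: the prime location nets 12 − 15 = -3; the cheap location nets 22. average would deviate.
A type deviates, so pooling fails.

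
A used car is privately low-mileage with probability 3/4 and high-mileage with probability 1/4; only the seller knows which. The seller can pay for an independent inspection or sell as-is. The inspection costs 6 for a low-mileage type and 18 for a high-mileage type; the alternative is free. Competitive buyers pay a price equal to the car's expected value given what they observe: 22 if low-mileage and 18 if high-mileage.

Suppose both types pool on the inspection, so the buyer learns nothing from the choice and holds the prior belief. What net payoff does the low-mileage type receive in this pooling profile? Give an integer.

Pooled price = 3/4·22 + 1/4·18 = 21.
low-mileage pays cost 6 for the inspection, so net payoff = 21 − 6 = 15.

15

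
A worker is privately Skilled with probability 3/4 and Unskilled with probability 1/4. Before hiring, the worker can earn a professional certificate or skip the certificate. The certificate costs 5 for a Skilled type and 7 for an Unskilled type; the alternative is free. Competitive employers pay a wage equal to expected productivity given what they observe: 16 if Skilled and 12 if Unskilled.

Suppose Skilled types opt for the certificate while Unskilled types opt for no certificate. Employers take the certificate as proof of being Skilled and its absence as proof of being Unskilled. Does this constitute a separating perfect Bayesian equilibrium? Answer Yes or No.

No

Under these beliefs, the certificate earns wage 16 and no certificate earns wage 12.
Skilled: the certificate nets 16 − 5 = 11; no certificate nets 12. Skilled would deviate to no certificate.
Unskilled: the certificate nets 16 − 7 = 9; no certificate nets 12. Unskilled prefers no certificate.
Skilled has a profitable deviation, so the profile is not an equilibrium.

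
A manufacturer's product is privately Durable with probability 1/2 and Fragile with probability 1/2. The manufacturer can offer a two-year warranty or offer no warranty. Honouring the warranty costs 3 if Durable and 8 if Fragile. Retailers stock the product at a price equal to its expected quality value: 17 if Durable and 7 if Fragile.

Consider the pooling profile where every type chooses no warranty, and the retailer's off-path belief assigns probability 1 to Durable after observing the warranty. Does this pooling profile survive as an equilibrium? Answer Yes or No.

On path, the retailer holds the prior and pays 1/2·17 + 1/2·7 = 12. Off path (the warranty), believing Durable, it pays 17.
Durable: no warranty nets 12; the warranty nets 17 − 3 = 14. Durable would deviate.
Fragile: no warranty nets 12; the warranty nets 17 − 8 = 9. Fragile stays.
A type deviates, so pooling fails.

No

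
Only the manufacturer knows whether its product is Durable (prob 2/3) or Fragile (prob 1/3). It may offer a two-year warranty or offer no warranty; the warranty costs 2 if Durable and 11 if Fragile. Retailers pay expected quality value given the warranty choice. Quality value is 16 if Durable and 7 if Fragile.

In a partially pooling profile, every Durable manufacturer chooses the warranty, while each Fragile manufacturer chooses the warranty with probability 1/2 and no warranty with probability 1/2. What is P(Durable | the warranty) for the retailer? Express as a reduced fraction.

P(the warranty) = (2/3)·1 + (1/3)·(1/2) = 5/6.
By Bayes' rule, P(Durable | the warranty) = (2/3) / (5/6) = 4/5.

4/5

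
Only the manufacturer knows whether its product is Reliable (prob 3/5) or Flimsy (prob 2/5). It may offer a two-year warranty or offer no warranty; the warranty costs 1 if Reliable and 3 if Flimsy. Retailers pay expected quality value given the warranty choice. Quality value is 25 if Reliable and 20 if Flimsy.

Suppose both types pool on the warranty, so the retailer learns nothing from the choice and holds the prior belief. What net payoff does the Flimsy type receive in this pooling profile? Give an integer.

Pooled price = 3/5·25 + 2/5·20 = 23.
Flimsy pays cost 3 for the warranty, so net payoff = 23 − 3 = 20.

20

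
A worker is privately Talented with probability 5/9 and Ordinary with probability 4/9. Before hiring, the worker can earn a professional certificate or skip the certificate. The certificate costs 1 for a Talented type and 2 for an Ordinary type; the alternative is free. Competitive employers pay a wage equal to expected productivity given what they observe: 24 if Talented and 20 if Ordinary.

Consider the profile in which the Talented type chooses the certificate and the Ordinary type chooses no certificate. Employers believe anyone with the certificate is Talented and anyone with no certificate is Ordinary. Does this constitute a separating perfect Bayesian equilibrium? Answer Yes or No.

Under these beliefs, the certificate earns wage 24 and no certificate earns wage 20.
Talented: the certificate nets 24 − 1 = 23; no certificate nets 20. Talented prefers the certificate.
Ordinary: the certificate nets 24 − 2 = 22; no certificate nets 20. Ordinary would deviate to the certificate.
Ordinary has a profitable deviation, so the profile is not an equilibrium.

No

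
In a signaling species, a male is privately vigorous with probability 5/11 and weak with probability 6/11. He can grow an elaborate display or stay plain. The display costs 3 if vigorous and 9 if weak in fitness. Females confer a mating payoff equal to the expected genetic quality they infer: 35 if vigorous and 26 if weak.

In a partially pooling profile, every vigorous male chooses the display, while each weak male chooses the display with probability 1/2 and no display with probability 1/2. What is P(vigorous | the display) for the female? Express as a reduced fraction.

P(the display) = (5/11)·1 + (6/11)·(1/2) = 8/11.
By Bayes' rule, P(vigorous | the display) = (5/11) / (8/11) = 5/8.

5/8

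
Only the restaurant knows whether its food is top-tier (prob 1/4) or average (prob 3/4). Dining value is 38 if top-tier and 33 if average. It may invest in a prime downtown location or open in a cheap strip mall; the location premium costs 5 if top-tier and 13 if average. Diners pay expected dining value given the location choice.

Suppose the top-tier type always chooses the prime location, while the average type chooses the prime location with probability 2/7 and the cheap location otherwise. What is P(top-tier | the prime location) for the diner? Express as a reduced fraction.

7/13

P(the prime location) = (1/4)·1 + (3/4)·(2/7) = 13/28.
By Bayes' rule, P(top-tier | the prime location) = (1/4) / (13/28) = 7/13.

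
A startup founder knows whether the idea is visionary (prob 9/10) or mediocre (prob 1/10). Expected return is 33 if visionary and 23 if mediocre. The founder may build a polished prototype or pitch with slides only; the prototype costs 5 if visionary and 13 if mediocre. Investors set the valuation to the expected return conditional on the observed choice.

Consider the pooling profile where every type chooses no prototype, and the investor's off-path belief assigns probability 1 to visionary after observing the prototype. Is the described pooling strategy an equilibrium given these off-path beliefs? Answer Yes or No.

Yes

On path, the investor holds the prior and pays 9/10·33 + 1/10·23 = 32. Off path (the prototype), believing visionary, it pays 33.
visionary: no prototype nets 32; the prototype nets 33 − 5 = 28. visionary stays.
mediocre: no prototype nets 32; the prototype nets 33 − 13 = 20. mediocre stays.
No type deviates, so pooling is sustained.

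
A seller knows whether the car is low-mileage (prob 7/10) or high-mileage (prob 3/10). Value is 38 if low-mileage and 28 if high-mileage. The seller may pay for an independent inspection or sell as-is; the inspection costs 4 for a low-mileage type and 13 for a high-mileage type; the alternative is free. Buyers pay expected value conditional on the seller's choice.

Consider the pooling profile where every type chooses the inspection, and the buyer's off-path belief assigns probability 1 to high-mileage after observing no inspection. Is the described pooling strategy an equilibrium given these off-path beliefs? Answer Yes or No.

No

On path, the buyer holds the prior and pays 7/10·38 + 3/10·28 = 35. Off path (no inspection), believing high-mileage, it pays 28.
low-mileage: the inspection nets 35 − 4 = 31; no inspection nets 28. low-mileage stays.
high-mileage: the inspection nets 35 − 13 = 22; no inspection nets 28. high-mileage would deviate.
A type deviates, so pooling fails.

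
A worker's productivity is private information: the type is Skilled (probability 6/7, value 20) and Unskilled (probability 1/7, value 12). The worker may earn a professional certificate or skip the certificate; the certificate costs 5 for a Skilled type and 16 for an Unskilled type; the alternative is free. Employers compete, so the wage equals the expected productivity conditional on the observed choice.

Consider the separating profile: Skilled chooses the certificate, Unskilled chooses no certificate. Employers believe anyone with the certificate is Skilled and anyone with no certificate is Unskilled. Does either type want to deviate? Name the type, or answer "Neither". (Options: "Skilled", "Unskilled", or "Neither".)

Neither

The certificate pays 20; no certificate pays 12.
Skilled: assigned the certificate, nets 20 − 5 = 15; deviating to no certificate nets 12.
Unskilled: assigned no certificate, nets 12; deviating to the certificate nets 20 − 16 = 4.
Both types strictly prefer their assigned action; no profitable deviation.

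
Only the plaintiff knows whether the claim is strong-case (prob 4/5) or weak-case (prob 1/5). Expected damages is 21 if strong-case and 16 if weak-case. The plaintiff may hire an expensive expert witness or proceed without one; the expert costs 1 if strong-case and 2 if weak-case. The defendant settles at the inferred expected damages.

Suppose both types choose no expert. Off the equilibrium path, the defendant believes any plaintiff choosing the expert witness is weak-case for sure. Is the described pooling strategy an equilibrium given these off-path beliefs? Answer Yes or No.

On path, the defendant holds the prior and pays 4/5·21 + 1/5·16 = 20. Off path (the expert witness), believing weak-case, it pays 16.
strong-case: no expert nets 20; the expert witness nets 16 − 1 = 15. strong-case stays.
weak-case: no expert nets 20; the expert witness nets 16 − 2 = 14. weak-case stays.
No type deviates, so pooling is sustained.

Yes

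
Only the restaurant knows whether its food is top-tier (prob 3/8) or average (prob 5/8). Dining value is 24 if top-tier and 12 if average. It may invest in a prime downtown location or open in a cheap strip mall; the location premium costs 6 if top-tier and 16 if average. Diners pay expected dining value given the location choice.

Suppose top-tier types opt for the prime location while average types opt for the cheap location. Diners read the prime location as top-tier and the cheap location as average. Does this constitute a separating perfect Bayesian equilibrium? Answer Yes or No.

Under these beliefs, the prime location earns price premium 24 and the cheap location earns price premium 12.
top-tier: the prime location nets 24 − 6 = 18; the cheap location nets 12. top-tier prefers the prime location.
average: the prime location nets 24 − 16 = 8; the cheap location nets 12. average prefers the cheap location.
Neither type deviates, so the separating profile is an equilibrium.

Yes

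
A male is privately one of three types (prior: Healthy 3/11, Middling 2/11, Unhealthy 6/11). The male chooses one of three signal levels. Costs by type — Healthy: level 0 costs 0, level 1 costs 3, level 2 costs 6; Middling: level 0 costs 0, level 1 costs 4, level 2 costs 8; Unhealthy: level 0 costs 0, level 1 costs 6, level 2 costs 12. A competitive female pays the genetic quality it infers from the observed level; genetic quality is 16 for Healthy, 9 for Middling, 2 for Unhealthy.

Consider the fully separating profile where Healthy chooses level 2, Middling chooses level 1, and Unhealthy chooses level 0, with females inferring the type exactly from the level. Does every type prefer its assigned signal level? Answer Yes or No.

Separating mating payoffs: level 2 → 16, level 1 → 9, level 0 → 2.
Healthy (assigned level 2): level 0: 2 − 0 = 2; level 1: 9 − 3 = 6; level 2: 16 − 6 = 10. Healthy stays.
Middling (assigned level 1): level 0: 2 − 0 = 2; level 1: 9 − 4 = 5; level 2: 16 − 8 = 8. Middling prefers level 2.
Unhealthy (assigned level 0): level 0: 2 − 0 = 2; level 1: 9 − 6 = 3; level 2: 16 − 12 = 4. Unhealthy prefers level 2.
At least one type deviates; the separating profile fails.

No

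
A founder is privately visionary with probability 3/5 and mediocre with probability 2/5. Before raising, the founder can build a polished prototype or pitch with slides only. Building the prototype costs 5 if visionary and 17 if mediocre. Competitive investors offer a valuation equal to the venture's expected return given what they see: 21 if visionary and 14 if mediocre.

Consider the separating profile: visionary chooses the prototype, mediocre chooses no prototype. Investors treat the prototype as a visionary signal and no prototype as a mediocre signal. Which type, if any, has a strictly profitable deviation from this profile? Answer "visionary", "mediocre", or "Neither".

The prototype pays 21; no prototype pays 14.
visionary: assigned the prototype, nets 21 − 5 = 16; deviating to no prototype nets 14.
mediocre: assigned no prototype, nets 14; deviating to the prototype nets 21 − 17 = 4.
Both types strictly prefer their assigned action; no profitable deviation.

Neither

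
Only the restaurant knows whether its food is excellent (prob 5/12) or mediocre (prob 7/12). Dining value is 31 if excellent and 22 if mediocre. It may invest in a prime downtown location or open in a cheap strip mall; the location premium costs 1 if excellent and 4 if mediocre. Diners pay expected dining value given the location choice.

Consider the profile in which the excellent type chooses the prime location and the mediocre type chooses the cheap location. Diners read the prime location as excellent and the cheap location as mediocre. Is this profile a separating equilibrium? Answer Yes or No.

Under these beliefs, the prime location earns price premium 31 and the cheap location earns price premium 22.
excellent: the prime location nets 31 − 1 = 30; the cheap location nets 22. excellent prefers the prime location.
mediocre: the prime location nets 31 − 4 = 27; the cheap location nets 22. mediocre would deviate to the prime location.
mediocre has a profitable deviation, so the profile is not an equilibrium.

No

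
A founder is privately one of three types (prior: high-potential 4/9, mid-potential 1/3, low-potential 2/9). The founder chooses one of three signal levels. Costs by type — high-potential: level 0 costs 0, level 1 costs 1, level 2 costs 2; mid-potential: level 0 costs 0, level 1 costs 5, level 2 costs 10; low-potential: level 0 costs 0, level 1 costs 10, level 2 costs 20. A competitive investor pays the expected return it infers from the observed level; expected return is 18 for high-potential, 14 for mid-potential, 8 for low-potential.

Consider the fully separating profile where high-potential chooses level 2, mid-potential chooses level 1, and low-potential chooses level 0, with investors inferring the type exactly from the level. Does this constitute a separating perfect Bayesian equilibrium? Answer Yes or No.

Separating valuations: level 2 → 18, level 1 → 14, level 0 → 8.
high-potential (assigned level 2): level 0: 8 − 0 = 8; level 1: 14 − 1 = 13; level 2: 18 − 2 = 16. high-potential stays.
mid-potential (assigned level 1): level 0: 8 − 0 = 8; level 1: 14 − 5 = 9; level 2: 18 − 10 = 8. mid-potential stays.
low-potential (assigned level 0): level 0: 8 − 0 = 8; level 1: 14 − 10 = 4; level 2: 18 − 20 = -2. low-potential stays.
Every type prefers its assigned level; separation holds.

Yes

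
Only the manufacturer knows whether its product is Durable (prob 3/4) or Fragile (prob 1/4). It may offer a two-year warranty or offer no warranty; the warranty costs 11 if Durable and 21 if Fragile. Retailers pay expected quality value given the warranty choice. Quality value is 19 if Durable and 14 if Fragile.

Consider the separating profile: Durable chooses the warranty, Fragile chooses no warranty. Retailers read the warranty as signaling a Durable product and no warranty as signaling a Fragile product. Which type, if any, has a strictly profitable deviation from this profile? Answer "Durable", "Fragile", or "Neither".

Durable

The warranty pays 19; no warranty pays 14.
Durable: assigned the warranty, nets 19 − 11 = 8; deviating to no warranty nets 14.
Fragile: assigned no warranty, nets 14; deviating to the warranty nets 19 − 21 = -2.
The Durable type gains 6 by deviating.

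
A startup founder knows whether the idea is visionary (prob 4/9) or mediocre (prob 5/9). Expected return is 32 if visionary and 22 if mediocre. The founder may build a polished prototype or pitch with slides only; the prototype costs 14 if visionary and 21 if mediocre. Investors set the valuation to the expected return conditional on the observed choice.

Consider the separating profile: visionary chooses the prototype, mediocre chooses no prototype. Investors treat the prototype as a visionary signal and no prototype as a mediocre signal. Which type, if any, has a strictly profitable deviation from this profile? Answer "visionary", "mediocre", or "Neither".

visionary

The prototype pays 32; no prototype pays 22.
visionary: assigned the prototype, nets 32 − 14 = 18; deviating to no prototype nets 22.
mediocre: assigned no prototype, nets 22; deviating to the prototype nets 32 − 21 = 11.
The visionary type gains 4 by deviating.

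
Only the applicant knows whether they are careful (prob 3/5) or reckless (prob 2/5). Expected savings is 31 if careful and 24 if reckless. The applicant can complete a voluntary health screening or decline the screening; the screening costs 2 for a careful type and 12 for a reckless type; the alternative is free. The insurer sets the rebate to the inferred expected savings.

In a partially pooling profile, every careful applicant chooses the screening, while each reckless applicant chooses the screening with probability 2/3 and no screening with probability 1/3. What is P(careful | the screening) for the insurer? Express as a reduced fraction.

9/13

P(the screening) = (3/5)·1 + (2/5)·(2/3) = 13/15.
By Bayes' rule, P(careful | the screening) = (3/5) / (13/15) = 9/13.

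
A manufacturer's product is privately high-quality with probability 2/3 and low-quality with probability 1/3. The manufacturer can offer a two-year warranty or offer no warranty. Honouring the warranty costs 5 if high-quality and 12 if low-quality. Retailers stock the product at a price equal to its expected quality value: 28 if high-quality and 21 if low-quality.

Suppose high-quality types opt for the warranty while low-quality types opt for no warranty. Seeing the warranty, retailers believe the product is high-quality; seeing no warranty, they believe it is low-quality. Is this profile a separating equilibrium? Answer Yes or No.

Under these beliefs, the warranty earns price 28 and no warranty earns price 21.
high-quality: the warranty nets 28 − 5 = 23; no warranty nets 21. high-quality prefers the warranty.
low-quality: the warranty nets 28 − 12 = 16; no warranty nets 21. low-quality prefers no warranty.
Neither type deviates, so the separating profile is an equilibrium.

Yes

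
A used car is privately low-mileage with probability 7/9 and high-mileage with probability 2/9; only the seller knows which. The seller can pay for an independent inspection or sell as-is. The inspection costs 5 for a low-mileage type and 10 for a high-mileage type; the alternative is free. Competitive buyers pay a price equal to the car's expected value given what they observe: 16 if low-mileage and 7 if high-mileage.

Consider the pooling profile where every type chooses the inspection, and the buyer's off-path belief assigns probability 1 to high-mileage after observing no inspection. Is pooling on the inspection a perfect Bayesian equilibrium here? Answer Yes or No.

No

On path, the buyer holds the prior and pays 7/9·16 + 2/9·7 = 14. Off path (no inspection), believing high-mileage, it pays 7.
low-mileage: the inspection nets 14 − 5 = 9; no inspection nets 7. low-mileage stays.
high-mileage: the inspection nets 14 − 10 = 4; no inspection nets 7. high-mileage would deviate.
A type deviates, so pooling fails.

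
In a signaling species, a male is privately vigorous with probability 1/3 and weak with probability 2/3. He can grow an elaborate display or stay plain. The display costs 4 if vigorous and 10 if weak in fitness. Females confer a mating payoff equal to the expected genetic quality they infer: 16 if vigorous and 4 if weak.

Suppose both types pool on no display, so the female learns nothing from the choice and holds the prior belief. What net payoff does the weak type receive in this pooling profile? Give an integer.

Pooled mating payoff = 1/3·16 + 2/3·4 = 8.
weak pays no cost for no display, so net payoff = 8.

8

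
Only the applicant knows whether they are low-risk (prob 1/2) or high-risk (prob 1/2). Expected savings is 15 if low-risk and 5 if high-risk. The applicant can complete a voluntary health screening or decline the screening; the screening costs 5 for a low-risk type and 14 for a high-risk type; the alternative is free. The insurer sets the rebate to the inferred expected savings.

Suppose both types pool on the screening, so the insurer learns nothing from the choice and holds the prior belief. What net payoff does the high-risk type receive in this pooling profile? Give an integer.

Pooled rebate = 1/2·15 + 1/2·5 = 10.
high-risk pays cost 14 for the screening, so net payoff = 10 − 14 = -4.

-4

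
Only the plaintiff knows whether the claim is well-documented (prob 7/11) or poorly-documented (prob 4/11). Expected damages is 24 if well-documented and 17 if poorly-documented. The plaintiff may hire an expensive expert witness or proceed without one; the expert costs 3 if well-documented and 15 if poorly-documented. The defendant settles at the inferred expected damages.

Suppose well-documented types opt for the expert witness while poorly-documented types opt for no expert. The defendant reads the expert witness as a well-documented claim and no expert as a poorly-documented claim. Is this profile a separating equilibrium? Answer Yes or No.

Under these beliefs, the expert witness earns settlement 24 and no expert earns settlement 17.
well-documented: the expert witness nets 24 − 3 = 21; no expert nets 17. well-documented prefers the expert witness.
poorly-documented: the expert witness nets 24 − 15 = 9; no expert nets 17. poorly-documented prefers no expert.
Neither type deviates, so the separating profile is an equilibrium.

Yes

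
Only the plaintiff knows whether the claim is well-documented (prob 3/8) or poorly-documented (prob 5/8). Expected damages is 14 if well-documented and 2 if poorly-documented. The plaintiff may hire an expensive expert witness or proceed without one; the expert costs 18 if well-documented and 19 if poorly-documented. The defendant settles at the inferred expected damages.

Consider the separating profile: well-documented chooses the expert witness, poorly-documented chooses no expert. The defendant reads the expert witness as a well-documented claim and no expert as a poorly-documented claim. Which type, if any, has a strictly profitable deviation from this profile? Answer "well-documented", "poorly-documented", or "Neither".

The expert witness pays 14; no expert pays 2.
well-documented: assigned the expert witness, nets 14 − 18 = -4; deviating to no expert nets 2.
poorly-documented: assigned no expert, nets 2; deviating to the expert witness nets 14 − 19 = -5.
The well-documented type gains 6 by deviating.

well-documented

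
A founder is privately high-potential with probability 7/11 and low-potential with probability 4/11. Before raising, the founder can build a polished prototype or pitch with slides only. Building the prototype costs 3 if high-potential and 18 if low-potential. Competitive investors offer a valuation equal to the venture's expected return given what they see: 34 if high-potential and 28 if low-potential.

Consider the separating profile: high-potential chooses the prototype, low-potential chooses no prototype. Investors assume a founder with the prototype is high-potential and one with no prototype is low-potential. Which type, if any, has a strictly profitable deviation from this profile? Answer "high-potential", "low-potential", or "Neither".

The prototype pays 34; no prototype pays 28.
high-potential: assigned the prototype, nets 34 − 3 = 31; deviating to no prototype nets 28.
low-potential: assigned no prototype, nets 28; deviating to the prototype nets 34 − 18 = 16.
Both types strictly prefer their assigned action; no profitable deviation.

Neither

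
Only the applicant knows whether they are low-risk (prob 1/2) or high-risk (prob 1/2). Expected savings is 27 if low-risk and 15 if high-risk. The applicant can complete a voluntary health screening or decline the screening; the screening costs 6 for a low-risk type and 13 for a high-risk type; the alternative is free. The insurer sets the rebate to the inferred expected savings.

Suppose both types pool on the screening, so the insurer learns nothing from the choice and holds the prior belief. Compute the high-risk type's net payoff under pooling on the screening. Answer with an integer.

Pooled rebate = 1/2·27 + 1/2·15 = 21.
high-risk pays cost 13 for the screening, so net payoff = 21 − 13 = 8.

8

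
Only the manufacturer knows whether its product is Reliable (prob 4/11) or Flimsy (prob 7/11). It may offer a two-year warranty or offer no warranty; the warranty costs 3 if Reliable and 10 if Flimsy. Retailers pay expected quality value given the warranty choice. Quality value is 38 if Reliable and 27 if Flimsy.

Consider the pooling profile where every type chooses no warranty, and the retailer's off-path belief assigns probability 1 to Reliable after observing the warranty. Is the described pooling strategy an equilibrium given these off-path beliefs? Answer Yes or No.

On path, the retailer holds the prior and pays 4/11·38 + 7/11·27 = 31. Off path (the warranty), believing Reliable, it pays 38.
Reliable: no warranty nets 31; the warranty nets 38 − 3 = 35. Reliable would deviate.
Flimsy: no warranty nets 31; the warranty nets 38 − 10 = 28. Flimsy stays.
A type deviates, so pooling fails.

No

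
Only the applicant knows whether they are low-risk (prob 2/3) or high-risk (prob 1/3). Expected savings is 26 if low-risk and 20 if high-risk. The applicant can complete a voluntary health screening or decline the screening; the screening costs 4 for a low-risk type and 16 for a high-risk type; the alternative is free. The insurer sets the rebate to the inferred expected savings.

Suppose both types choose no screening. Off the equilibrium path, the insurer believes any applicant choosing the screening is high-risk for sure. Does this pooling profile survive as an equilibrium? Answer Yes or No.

On path, the insurer holds the prior and pays 2/3·26 + 1/3·20 = 24. Off path (the screening), believing high-risk, it pays 20.
low-risk: no screening nets 24; the screening nets 20 − 4 = 16. low-risk stays.
high-risk: no screening nets 24; the screening nets 20 − 16 = 4. high-risk stays.
No type deviates, so pooling is sustained.

Yes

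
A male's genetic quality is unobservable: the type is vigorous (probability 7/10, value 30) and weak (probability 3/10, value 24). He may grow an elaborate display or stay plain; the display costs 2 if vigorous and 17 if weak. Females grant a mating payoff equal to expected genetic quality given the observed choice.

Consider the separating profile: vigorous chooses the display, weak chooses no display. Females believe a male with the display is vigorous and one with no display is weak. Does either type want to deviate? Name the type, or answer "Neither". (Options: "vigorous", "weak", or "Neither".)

Neither

The display pays 30; no display pays 24.
vigorous: assigned the display, nets 30 − 2 = 28; deviating to no display nets 24.
weak: assigned no display, nets 24; deviating to the display nets 30 − 17 = 13.
Both types strictly prefer their assigned action; no profitable deviation.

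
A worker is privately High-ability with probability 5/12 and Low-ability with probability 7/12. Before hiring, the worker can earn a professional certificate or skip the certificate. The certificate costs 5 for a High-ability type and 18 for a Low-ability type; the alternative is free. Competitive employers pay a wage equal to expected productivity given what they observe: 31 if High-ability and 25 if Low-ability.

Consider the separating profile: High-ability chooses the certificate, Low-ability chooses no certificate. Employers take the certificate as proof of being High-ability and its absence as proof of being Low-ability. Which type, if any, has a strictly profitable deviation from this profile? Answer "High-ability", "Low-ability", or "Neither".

The certificate pays 31; no certificate pays 25.
High-ability: assigned the certificate, nets 31 − 5 = 26; deviating to no certificate nets 25.
Low-ability: assigned no certificate, nets 25; deviating to the certificate nets 31 − 18 = 13.
Both types strictly prefer their assigned action; no profitable deviation.

Neither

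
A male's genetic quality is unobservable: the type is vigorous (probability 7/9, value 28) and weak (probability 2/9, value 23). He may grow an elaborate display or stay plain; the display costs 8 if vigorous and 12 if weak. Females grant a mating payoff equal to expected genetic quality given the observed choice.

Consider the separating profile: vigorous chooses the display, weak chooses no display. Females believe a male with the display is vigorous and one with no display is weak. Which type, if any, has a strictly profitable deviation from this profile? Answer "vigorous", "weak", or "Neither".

The display pays 28; no display pays 23.
vigorous: assigned the display, nets 28 − 8 = 20; deviating to no display nets 23.
weak: assigned no display, nets 23; deviating to the display nets 28 − 12 = 16.
The vigorous type gains 3 by deviating.

vigorous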